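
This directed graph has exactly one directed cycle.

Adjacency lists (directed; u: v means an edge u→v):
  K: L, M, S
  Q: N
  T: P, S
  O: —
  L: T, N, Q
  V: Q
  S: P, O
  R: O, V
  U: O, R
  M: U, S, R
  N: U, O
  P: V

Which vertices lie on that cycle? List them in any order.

N, Q, R, U, V

DFS with gray/black marking from N:
N gray
  U gray
    O gray
    O black
    R gray
      R→O: O black — skip
      V gray
        Q gray
          Q→N: N is gray → back edge
Back edge closes the cycle N → U → R → V → Q → N; its vertices are {N, Q, R, U, V}.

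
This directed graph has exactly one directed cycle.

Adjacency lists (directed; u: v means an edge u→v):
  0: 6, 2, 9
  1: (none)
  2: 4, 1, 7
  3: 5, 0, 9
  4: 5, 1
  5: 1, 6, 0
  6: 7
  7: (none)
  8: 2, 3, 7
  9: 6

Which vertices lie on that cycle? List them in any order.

DFS with gray/black marking from 2:
2 gray
  4 gray
    5 gray
      1 gray
      1 black
      6 gray
        7 gray
        7 black
      6 black
      0 gray
        0→6: 6 black — skip
        0→2: 2 is gray → back edge
Back edge closes the cycle 2 → 4 → 5 → 0 → 2; its vertices are {0, 2, 4, 5}.

0, 2, 4, 5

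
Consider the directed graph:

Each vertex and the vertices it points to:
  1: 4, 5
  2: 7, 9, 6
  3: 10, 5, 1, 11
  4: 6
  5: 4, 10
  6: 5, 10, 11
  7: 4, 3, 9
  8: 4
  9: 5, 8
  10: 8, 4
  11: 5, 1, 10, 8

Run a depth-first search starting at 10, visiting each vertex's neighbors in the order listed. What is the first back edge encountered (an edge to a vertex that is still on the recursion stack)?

DFS from 10 (visiting each vertex's neighbors in the order listed); mark gray on enter, black on exit:
10 gray
  8 gray
    4 gray
      6 gray
        5 gray
          5→4: 4 is gray → back edge
First back edge: 5 → 4.

5→4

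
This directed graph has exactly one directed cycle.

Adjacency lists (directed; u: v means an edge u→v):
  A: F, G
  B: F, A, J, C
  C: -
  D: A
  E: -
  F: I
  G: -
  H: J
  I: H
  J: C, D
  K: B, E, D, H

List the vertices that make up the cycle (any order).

DFS with gray/black marking from D:
D gray
  A gray
    F gray
      I gray
        H gray
          J gray
            C gray
            C black
            J→D: D is gray → back edge
Back edge closes the cycle D → A → F → I → H → J → D; its vertices are {A, D, F, H, I, J}.

A, D, F, H, I, J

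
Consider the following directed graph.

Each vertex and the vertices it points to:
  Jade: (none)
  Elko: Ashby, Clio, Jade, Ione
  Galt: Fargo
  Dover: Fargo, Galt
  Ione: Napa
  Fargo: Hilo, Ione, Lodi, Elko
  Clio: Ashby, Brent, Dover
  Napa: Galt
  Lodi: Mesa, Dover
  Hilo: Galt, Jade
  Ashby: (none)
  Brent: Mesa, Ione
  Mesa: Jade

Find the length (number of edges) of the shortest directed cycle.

3

For each vertex v, BFS finds the shortest path from v back to v.
The shortest such closed walk is Fargo → Lodi → Dover → Fargo, length 3.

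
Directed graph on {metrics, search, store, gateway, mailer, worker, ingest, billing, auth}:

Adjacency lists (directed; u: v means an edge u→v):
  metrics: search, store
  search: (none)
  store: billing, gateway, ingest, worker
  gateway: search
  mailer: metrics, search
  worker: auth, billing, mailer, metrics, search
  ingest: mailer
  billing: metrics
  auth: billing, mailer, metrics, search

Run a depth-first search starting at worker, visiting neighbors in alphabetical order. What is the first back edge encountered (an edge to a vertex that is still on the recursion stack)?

DFS from worker (visiting neighbors in alphabetical order); mark gray on enter, black on exit:
worker gray
  auth gray
    billing gray
      metrics gray
        search gray
        search black
        store gray
          store→billing: billing is gray → back edge
First back edge: store → billing.

store->billing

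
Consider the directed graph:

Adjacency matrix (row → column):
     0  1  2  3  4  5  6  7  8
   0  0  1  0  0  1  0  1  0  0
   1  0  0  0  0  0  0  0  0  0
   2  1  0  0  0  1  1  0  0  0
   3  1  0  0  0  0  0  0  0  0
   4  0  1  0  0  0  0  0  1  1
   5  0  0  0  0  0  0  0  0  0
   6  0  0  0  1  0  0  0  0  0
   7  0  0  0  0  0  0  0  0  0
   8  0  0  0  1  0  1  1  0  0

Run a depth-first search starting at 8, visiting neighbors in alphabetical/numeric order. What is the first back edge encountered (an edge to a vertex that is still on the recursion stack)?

4→8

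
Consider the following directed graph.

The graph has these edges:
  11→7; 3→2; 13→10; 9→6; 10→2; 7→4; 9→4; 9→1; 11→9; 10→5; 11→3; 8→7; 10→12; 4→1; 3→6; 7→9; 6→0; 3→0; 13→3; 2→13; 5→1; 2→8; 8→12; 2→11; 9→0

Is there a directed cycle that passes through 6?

No

6 lies on a cycle iff there is a path from 6 back to itself.
Exploring from 6, it never reaches itself; equivalently, its strongly connected component is a singleton.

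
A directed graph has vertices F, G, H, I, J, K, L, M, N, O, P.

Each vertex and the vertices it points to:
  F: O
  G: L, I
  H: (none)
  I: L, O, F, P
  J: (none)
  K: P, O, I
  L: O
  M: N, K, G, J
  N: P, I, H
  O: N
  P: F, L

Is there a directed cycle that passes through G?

G lies on a cycle iff there is a path from G back to itself.
Exploring from G, it never reaches itself; equivalently, its strongly connected component is a singleton.

No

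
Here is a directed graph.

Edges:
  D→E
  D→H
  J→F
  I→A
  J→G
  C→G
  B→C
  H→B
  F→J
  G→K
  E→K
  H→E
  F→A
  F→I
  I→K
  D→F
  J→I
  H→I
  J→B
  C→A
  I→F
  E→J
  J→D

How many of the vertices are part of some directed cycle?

A vertex is on a directed cycle iff it belongs to a strongly connected component of size ≥ 2 (or has a self-loop).
The vertices on cycles are {D, E, F, H, I, J} — 6 in total.

6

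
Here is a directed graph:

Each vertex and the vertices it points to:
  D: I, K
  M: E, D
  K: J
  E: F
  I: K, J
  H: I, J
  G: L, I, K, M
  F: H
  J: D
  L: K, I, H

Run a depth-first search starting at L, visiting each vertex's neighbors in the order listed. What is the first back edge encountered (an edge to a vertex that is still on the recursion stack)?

I->K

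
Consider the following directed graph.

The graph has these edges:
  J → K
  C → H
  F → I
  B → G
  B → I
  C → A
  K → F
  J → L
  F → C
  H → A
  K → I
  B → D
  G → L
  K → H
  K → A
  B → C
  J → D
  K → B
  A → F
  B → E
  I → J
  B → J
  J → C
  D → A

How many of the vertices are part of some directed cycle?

A vertex is on a directed cycle iff it belongs to a strongly connected component of size ≥ 2 (or has a self-loop).
The vertices on cycles are {A, B, C, D, F, H, I, J, K} — 9 in total.

9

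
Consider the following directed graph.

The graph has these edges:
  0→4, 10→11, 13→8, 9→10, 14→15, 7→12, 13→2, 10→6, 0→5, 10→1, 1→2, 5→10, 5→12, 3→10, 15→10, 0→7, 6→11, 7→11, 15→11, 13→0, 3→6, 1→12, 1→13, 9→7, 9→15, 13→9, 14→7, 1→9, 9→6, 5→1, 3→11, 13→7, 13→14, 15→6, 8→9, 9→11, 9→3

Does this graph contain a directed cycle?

DFS with white/gray/black marking, starting from 5:
5 gray
  10 gray
    1 gray
      13 gray
        0 gray
          0→5: 5 is gray → back edge
Back edge found, so a cycle exists: 5 → 10 → 1 → 13 → 0 → 5.

Yes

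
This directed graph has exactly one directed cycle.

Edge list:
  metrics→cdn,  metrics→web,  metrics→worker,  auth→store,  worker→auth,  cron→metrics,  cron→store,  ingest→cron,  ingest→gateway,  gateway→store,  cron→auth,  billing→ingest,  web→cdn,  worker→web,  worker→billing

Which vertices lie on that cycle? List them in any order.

DFS with gray/black marking from metrics:
metrics gray
  web gray
    cdn gray
    cdn black
  web black
  metrics→cdn: cdn black — skip
  worker gray
    billing gray
      ingest gray
        cron gray
          store gray
          store black
          cron→metrics: metrics is gray → back edge
Back edge closes the cycle metrics → worker → billing → ingest → cron → metrics; its vertices are {cron, ingest, worker, billing, metrics}.

cron, ingest, worker, billing, metrics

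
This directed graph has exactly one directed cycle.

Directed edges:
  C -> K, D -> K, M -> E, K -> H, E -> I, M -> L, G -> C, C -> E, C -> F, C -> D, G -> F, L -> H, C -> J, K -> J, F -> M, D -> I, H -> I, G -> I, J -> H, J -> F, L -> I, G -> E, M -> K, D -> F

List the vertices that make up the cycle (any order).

DFS with gray/black marking from J:
J gray
  H gray
    I gray
    I black
  H black
  F gray
    M gray
      L gray
        L→H: H black — skip
        L→I: I black — skip
      L black
      K gray
        K→J: J is gray → back edge
Back edge closes the cycle J → F → M → K → J; its vertices are {F, J, K, M}.

F, J, K, M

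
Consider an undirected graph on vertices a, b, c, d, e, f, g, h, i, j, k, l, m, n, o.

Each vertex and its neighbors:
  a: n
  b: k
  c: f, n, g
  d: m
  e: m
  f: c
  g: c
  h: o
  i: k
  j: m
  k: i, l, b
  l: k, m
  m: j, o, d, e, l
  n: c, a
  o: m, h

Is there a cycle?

No

DFS, tracking each vertex's parent; an edge to a visited non-parent vertex closes a cycle.
Start from h:
visit h (parent –)
  visit o (parent h)
    visit m (parent o)
      visit j (parent m)
        j–m: parent, skip
      m–o: parent, skip
      visit d (parent m)
        d–m: parent, skip
      visit e (parent m)
        e–m: parent, skip
      visit l (parent m)
        visit k (parent l)
          visit i (parent k)
            i–k: parent, skip
          k–l: parent, skip
          visit b (parent k)
            b–k: parent, skip
        l–m: parent, skip
    o–h: parent, skip
visit a (parent –)
  visit n (parent a)
    visit c (parent n)
      visit f (parent c)
        f–c: parent, skip
      c–n: parent, skip
      visit g (parent c)
        g–c: parent, skip
    n–a: parent, skip
No non-parent visited neighbor found — the graph is a forest.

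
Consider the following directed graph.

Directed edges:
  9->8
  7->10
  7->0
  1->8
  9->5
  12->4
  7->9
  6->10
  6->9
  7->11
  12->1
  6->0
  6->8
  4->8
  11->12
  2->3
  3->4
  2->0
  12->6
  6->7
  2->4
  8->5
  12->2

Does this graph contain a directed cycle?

Yes

DFS with white/gray/black marking, starting from 4:
4 gray
  8 gray
    5 gray
    5 black
  8 black
4 black
0 gray
0 black
1 gray
  1→8: 8 black — skip
1 black
2 gray
  2→0: 0 black — skip
  2→4: 4 black — skip
  3 gray
    3→4: 4 black — skip
  3 black
2 black
6 gray
  7 gray
    9 gray
      9→5: 5 black — skip
      9→8: 8 black — skip
    9 black
    10 gray
    10 black
    11 gray
      12 gray
        12→4: 4 black — skip
        12→2: 2 black — skip
        12→1: 1 black — skip
        12→6: 6 is gray → back edge
Back edge found, so a cycle exists: 6 → 7 → 11 → 12 → 6.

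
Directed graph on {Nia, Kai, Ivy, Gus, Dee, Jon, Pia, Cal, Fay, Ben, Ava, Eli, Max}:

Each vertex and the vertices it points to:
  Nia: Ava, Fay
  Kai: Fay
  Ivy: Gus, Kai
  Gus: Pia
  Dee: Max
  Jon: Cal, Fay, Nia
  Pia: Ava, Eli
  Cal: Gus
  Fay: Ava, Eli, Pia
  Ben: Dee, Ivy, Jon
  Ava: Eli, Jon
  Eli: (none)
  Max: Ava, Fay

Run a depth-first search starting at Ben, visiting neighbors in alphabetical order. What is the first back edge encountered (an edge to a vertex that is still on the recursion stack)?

Pia→Ava

DFS from Ben (visiting neighbors in alphabetical order); mark gray on enter, black on exit:
Ben gray
  Dee gray
    Max gray
      Ava gray
        Eli gray
        Eli black
        Jon gray
          Cal gray
            Gus gray
              Pia gray
                Pia→Ava: Ava is gray → back edge
First back edge: Pia → Ava.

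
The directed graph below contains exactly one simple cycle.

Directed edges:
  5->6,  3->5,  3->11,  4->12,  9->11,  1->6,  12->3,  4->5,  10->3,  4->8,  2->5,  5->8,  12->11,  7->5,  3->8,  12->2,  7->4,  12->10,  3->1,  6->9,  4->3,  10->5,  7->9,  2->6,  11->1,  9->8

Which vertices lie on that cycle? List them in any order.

1, 6, 9, 11

DFS with gray/black marking from 9:
9 gray
  11 gray
    1 gray
      6 gray
        6→9: 9 is gray → back edge
Back edge closes the cycle 9 → 11 → 1 → 6 → 9; its vertices are {1, 6, 9, 11}.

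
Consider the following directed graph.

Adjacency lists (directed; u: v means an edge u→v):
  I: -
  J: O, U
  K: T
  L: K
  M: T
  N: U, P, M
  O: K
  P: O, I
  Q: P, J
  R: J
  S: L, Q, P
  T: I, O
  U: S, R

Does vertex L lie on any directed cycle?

L lies on a cycle iff there is a path from L back to itself.
Exploring from L, it never reaches itself; equivalently, its strongly connected component is a singleton.

No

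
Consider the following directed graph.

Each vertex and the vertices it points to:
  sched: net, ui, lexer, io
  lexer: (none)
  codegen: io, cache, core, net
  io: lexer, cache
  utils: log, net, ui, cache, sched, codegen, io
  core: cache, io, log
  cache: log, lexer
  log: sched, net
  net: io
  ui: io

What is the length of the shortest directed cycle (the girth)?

For each vertex v, BFS finds the shortest path from v back to v.
The shortest such closed walk is sched → io → cache → log → sched, length 4.

4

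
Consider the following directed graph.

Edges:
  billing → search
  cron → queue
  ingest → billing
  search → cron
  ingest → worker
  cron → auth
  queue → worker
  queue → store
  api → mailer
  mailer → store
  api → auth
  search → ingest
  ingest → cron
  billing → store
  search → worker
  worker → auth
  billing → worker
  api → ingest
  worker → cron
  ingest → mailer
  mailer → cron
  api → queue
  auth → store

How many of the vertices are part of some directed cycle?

A vertex is on a directed cycle iff it belongs to a strongly connected component of size ≥ 2 (or has a self-loop).
The vertices on cycles are {cron, queue, ingest, search, worker, billing} — 6 in total.

6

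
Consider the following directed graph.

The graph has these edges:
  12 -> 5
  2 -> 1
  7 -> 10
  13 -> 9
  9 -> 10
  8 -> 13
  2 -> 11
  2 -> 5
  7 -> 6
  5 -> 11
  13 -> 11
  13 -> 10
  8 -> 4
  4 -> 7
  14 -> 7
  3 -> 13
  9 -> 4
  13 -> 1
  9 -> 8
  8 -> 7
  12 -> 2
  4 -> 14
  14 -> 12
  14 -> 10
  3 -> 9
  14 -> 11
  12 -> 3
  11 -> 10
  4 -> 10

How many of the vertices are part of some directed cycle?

A vertex is on a directed cycle iff it belongs to a strongly connected component of size ≥ 2 (or has a self-loop).
The vertices on cycles are {3, 4, 8, 9, 12, 13, 14} — 7 in total.

7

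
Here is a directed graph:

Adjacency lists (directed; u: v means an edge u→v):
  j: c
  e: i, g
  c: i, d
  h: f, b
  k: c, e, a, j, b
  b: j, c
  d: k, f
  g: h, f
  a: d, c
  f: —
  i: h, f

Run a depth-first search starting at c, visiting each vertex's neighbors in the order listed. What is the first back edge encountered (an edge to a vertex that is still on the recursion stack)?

j→c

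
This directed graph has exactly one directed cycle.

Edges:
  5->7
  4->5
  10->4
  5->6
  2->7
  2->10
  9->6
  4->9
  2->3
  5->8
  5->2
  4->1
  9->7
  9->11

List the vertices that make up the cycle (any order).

DFS with gray/black marking from 4:
4 gray
  9 gray
    11 gray
    11 black
    7 gray
    7 black
    6 gray
    6 black
  9 black
  5 gray
    5→6: 6 black — skip
    2 gray
      10 gray
        10→4: 4 is gray → back edge
Back edge closes the cycle 4 → 5 → 2 → 10 → 4; its vertices are {2, 4, 5, 10}.

2, 4, 5, 10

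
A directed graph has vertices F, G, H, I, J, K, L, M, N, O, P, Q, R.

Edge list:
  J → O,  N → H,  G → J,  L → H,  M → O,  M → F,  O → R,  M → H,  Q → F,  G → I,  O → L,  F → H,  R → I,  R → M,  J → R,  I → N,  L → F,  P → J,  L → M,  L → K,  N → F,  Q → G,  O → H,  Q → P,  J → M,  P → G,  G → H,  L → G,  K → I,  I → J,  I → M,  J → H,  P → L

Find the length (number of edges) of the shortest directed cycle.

3

For each vertex v, BFS finds the shortest path from v back to v.
The shortest such closed walk is L → M → O → L, length 3.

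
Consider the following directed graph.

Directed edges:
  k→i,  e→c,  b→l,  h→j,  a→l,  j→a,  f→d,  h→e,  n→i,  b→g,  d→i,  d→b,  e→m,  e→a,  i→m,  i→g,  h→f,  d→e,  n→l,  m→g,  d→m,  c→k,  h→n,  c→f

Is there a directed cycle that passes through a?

a lies on a cycle iff there is a path from a back to itself.
Exploring from a, it never reaches itself; equivalently, its strongly connected component is a singleton.

No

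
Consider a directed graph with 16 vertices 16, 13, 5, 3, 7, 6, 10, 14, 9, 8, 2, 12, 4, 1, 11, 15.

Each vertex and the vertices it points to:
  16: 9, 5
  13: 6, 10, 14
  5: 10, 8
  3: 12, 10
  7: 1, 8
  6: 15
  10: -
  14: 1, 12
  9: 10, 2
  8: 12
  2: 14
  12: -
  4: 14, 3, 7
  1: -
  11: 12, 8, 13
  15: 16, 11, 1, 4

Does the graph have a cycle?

Yes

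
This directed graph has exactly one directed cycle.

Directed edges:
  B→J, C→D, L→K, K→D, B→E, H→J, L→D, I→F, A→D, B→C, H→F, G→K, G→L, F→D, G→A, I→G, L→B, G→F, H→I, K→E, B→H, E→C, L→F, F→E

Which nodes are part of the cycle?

DFS with gray/black marking from H:
H gray
  I gray
    G gray
      F gray
        D gray
        D black
        E gray
          C gray
            C→D: D black — skip
          C black
        E black
      F black
      L gray
        L→D: D black — skip
        L→F: F black — skip
        B gray
          B→E: E black — skip
          J gray
          J black
          B→H: H is gray → back edge
Back edge closes the cycle H → I → G → L → B → H; its vertices are {B, G, H, I, L}.

B, G, H, I, L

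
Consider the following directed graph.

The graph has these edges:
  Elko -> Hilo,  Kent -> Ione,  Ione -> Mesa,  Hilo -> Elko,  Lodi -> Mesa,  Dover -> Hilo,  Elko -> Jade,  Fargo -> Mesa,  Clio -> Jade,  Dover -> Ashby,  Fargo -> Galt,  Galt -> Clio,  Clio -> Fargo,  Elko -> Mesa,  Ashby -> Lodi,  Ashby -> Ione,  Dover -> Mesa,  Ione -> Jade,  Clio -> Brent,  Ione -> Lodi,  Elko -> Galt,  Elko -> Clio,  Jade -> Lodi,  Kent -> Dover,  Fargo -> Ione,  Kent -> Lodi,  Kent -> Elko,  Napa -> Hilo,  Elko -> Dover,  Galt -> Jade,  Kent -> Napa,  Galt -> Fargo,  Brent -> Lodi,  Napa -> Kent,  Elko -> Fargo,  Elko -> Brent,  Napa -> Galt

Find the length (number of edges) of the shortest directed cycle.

For each vertex v, BFS finds the shortest path from v back to v.
The shortest such closed walk is Kent → Napa → Kent, length 2.

2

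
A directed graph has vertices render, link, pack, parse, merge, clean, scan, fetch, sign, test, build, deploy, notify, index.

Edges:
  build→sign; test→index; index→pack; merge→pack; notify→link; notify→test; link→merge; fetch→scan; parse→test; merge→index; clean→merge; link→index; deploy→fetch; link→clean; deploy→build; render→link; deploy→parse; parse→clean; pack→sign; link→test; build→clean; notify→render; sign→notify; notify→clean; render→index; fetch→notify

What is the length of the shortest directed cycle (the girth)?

For each vertex v, BFS finds the shortest path from v back to v.
The shortest such closed walk is sign → notify → clean → merge → pack → sign, length 5.

5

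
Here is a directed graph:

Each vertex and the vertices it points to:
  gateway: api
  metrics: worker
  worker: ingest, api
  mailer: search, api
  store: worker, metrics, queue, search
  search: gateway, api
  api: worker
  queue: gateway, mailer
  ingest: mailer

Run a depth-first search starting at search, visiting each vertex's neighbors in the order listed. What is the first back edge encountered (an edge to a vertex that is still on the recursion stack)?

DFS from search (visiting each vertex's neighbors in the order listed); mark gray on enter, black on exit:
search gray
  gateway gray
    api gray
      worker gray
        ingest gray
          mailer gray
            mailer→search: search is gray → back edge
First back edge: mailer → search.

mailer->search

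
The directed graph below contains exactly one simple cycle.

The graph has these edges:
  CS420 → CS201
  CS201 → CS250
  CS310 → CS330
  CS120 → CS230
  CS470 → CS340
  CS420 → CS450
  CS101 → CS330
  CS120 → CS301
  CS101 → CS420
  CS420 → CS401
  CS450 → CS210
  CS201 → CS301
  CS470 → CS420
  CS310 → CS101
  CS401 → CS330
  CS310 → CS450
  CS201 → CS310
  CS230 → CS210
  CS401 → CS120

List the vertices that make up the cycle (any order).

DFS with gray/black marking from CS420:
CS420 gray
  CS201 gray
    CS310 gray
      CS450 gray
        CS210 gray
        CS210 black
      CS450 black
      CS101 gray
        CS330 gray
        CS330 black
        CS101→CS420: CS420 is gray → back edge
Back edge closes the cycle CS420 → CS201 → CS310 → CS101 → CS420; its vertices are {CS101, CS201, CS310, CS420}.

CS101, CS201, CS310, CS420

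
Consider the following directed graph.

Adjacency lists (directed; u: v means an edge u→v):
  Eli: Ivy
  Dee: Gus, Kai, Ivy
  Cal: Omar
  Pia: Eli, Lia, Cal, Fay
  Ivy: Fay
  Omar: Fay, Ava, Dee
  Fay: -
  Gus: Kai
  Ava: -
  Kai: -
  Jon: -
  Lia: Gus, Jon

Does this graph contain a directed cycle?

DFS with white/gray/black marking, starting from Pia:
Pia gray
  Eli gray
    Ivy gray
      Fay gray
      Fay black
    Ivy black
  Eli black
  Lia gray
    Gus gray
      Kai gray
      Kai black
    Gus black
    Jon gray
    Jon black
  Lia black
  Cal gray
    Omar gray
      Omar→Fay: Fay black — skip
      Ava gray
      Ava black
      Dee gray
        Dee→Gus: Gus black — skip
        Dee→Kai: Kai black — skip
        Dee→Ivy: Ivy black — skip
      Dee black
    Omar black
  Cal black
  Pia→Fay: Fay black — skip
Pia black
Every edge goes to a white or black vertex — no back edge, so the graph is acyclic.

No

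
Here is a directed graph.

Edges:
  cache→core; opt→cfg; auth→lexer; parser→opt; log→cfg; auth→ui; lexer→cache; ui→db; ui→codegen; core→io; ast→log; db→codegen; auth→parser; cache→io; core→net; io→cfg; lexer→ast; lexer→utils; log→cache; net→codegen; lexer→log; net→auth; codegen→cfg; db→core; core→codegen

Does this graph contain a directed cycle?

Yes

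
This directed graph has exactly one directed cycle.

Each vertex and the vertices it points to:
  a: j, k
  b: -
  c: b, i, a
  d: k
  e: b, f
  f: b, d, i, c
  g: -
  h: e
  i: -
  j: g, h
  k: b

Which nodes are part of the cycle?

DFS with gray/black marking from h:
h gray
  e gray
    b gray
    b black
    f gray
      f→b: b black — skip
      d gray
        k gray
          k→b: b black — skip
        k black
      d black
      i gray
      i black
      c gray
        c→b: b black — skip
        c→i: i black — skip
        a gray
          j gray
            g gray
            g black
            j→h: h is gray → back edge
Back edge closes the cycle h → e → f → c → a → j → h; its vertices are {a, c, e, f, h, j}.

a, c, e, f, h, j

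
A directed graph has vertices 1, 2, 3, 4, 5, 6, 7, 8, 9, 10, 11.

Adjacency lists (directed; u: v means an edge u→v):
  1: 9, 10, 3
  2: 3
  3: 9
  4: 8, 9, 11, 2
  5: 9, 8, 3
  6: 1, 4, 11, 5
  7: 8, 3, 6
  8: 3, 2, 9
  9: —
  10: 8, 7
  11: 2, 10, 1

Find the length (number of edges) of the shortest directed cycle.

4

For each vertex v, BFS finds the shortest path from v back to v.
The shortest such closed walk is 7 → 6 → 1 → 10 → 7, length 4.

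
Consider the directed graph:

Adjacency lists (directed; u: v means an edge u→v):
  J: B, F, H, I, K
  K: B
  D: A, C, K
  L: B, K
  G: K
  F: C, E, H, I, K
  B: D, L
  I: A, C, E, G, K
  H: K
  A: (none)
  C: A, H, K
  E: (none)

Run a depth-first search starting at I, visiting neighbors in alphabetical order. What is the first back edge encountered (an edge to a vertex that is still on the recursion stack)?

DFS from I (visiting neighbors in alphabetical order); mark gray on enter, black on exit:
I gray
  A gray
  A black
  C gray
    C→A: A black — skip
    H gray
      K gray
        B gray
          D gray
            D→A: A black — skip
            D→C: C is gray → back edge
First back edge: D → C.

D→C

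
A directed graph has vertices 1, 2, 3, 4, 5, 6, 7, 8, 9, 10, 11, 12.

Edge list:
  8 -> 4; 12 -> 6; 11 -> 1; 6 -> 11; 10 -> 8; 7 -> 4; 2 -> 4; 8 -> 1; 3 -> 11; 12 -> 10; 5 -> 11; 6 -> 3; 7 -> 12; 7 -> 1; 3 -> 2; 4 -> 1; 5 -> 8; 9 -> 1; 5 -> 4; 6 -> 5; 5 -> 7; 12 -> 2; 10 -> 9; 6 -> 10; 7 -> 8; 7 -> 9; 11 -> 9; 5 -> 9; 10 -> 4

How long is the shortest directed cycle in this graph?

For each vertex v, BFS finds the shortest path from v back to v.
The shortest such closed walk is 12 → 6 → 5 → 7 → 12, length 4.

4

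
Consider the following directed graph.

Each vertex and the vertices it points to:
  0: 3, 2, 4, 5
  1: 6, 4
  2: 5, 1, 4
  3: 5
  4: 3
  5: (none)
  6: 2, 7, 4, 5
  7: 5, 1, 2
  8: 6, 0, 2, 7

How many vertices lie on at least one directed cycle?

4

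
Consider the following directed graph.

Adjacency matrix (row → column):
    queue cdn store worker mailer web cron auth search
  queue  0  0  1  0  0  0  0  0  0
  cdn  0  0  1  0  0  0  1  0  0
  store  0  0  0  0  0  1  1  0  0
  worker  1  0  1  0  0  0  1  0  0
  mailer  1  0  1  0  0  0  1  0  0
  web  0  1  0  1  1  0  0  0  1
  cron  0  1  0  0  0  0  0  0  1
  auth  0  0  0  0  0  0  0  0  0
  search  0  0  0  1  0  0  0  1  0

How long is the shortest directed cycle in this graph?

2

For each vertex v, BFS finds the shortest path from v back to v.
The shortest such closed walk is cdn → cron → cdn, length 2.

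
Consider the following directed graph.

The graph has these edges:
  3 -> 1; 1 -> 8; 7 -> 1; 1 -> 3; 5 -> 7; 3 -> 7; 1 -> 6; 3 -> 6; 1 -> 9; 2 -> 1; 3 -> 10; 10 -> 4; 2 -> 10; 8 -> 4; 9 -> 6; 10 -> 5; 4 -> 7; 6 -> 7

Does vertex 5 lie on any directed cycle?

5 is on a cycle iff 5 can reach itself via ≥1 edge.
5 → 7 → 1 → 3 → 10 → 5 — yes.

Yes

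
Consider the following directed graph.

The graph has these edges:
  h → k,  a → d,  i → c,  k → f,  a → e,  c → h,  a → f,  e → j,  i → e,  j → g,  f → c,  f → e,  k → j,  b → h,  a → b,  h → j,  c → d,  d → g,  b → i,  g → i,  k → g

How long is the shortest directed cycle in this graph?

For each vertex v, BFS finds the shortest path from v back to v.
The shortest such closed walk is f → c → h → k → f, length 4.

4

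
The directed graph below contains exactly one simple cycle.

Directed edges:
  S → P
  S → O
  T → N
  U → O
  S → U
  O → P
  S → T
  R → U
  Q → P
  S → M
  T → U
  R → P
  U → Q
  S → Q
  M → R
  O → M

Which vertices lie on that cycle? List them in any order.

M, O, R, U

DFS with gray/black marking from U:
U gray
  Q gray
    P gray
    P black
  Q black
  O gray
    M gray
      R gray
        R→P: P black — skip
        R→U: U is gray → back edge
Back edge closes the cycle U → O → M → R → U; its vertices are {M, O, R, U}.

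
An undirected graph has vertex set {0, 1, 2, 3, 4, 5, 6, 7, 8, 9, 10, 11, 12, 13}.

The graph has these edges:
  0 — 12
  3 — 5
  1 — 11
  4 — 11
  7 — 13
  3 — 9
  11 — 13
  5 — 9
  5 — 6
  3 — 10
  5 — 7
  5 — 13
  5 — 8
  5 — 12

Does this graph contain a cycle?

Yes

DFS, tracking each vertex's parent; an edge to a visited non-parent vertex closes a cycle.
Start from 0:
visit 0 (parent –)
  visit 12 (parent 0)
    12–0: parent, skip
    visit 5 (parent 12)
      visit 7 (parent 5)
        7–5: parent, skip
        visit 13 (parent 7)
          13–5: 5 visited and ≠ parent → cycle
Cycle: 5 – 7 – 13 – 5.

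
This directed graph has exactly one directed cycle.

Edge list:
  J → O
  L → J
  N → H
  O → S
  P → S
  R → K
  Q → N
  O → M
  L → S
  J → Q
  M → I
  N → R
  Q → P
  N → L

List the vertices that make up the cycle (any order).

DFS with gray/black marking from J:
J gray
  Q gray
    P gray
      S gray
      S black
    P black
    N gray
      H gray
      H black
      L gray
        L→S: S black — skip
        L→J: J is gray → back edge
Back edge closes the cycle J → Q → N → L → J; its vertices are {J, L, N, Q}.

J, L, N, Q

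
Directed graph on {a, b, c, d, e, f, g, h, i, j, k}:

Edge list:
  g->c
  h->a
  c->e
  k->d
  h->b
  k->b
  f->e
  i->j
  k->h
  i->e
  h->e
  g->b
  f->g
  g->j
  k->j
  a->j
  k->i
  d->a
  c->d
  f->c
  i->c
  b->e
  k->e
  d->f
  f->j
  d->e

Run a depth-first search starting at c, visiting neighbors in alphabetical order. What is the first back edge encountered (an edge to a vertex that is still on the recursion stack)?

DFS from c (visiting neighbors in alphabetical order); mark gray on enter, black on exit:
c gray
  d gray
    a gray
      j gray
      j black
    a black
    e gray
    e black
    f gray
      f→c: c is gray → back edge
First back edge: f → c.

f→c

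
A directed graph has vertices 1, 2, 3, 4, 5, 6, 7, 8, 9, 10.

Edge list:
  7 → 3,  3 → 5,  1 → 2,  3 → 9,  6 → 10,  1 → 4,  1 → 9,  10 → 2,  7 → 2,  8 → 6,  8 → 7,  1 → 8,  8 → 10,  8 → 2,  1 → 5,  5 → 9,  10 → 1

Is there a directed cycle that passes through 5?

5 lies on a cycle iff there is a path from 5 back to itself.
Exploring from 5, it never reaches itself; equivalently, its strongly connected component is a singleton.

No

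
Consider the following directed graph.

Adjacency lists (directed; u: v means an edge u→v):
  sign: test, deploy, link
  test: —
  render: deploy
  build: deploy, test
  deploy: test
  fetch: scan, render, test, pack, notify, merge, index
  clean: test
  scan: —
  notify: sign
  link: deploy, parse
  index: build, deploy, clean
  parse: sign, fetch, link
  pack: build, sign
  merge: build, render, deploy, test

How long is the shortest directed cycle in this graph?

2

For each vertex v, BFS finds the shortest path from v back to v.
The shortest such closed walk is link → parse → link, length 2.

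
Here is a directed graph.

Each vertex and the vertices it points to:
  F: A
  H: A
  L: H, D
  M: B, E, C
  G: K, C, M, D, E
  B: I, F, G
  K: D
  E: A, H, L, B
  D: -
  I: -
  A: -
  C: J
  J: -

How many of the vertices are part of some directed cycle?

4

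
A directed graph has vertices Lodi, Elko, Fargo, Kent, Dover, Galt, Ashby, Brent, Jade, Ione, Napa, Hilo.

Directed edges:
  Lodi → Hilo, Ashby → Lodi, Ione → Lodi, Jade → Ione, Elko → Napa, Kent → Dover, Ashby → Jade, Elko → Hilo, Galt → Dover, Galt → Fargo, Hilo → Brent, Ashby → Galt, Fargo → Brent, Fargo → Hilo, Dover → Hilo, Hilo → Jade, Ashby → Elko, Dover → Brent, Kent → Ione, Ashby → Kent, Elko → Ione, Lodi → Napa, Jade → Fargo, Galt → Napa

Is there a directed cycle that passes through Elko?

No

Elko lies on a cycle iff there is a path from Elko back to itself.
Exploring from Elko, it never reaches itself; equivalently, its strongly connected component is a singleton.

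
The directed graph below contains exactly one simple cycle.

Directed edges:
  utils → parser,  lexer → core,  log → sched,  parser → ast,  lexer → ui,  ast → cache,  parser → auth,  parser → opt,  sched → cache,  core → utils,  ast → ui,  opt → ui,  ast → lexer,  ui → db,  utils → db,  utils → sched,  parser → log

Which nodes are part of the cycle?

DFS with gray/black marking from utils:
utils gray
  sched gray
    cache gray
    cache black
  sched black
  db gray
  db black
  parser gray
    ast gray
      ui gray
        ui→db: db black — skip
      ui black
      ast→cache: cache black — skip
      lexer gray
        core gray
          core→utils: utils is gray → back edge
Back edge closes the cycle utils → parser → ast → lexer → core → utils; its vertices are {ast, core, lexer, utils, parser}.

ast, core, lexer, utils, parser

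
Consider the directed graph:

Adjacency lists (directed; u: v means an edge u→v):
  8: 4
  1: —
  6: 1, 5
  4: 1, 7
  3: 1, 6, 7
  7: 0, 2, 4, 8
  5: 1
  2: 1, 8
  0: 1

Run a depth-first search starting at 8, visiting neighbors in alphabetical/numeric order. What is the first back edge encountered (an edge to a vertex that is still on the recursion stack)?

2->8

DFS from 8 (visiting neighbors in alphabetical/numeric order); mark gray on enter, black on exit:
8 gray
  4 gray
    1 gray
    1 black
    7 gray
      0 gray
        0→1: 1 black — skip
      0 black
      2 gray
        2→1: 1 black — skip
        2→8: 8 is gray → back edge
First back edge: 2 → 8.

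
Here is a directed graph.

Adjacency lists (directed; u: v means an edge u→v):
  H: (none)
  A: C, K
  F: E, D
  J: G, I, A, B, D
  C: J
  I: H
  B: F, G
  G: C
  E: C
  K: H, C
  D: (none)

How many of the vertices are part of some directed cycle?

A vertex is on a directed cycle iff it belongs to a strongly connected component of size ≥ 2 (or has a self-loop).
The vertices on cycles are {A, B, C, E, F, G, J, K} — 8 in total.

8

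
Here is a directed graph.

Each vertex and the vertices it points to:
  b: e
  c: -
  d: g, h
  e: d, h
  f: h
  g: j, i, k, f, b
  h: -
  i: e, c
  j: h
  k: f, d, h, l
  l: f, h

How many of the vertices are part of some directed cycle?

6

A vertex is on a directed cycle iff it belongs to a strongly connected component of size ≥ 2 (or has a self-loop).
The vertices on cycles are {b, d, e, g, i, k} — 6 in total.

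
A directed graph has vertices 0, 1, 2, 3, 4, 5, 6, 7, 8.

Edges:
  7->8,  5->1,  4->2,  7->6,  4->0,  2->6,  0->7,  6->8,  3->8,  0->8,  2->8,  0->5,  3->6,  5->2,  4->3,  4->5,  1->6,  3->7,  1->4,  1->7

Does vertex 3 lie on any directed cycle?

3 lies on a cycle iff there is a path from 3 back to itself.
Exploring from 3, it never reaches itself; equivalently, its strongly connected component is a singleton.

No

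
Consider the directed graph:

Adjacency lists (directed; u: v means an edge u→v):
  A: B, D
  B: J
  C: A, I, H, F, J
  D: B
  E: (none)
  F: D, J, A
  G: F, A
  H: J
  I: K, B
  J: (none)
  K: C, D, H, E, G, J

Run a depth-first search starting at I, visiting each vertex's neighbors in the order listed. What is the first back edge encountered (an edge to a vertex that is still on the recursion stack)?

C->I

DFS from I (visiting each vertex's neighbors in the order listed); mark gray on enter, black on exit:
I gray
  K gray
    C gray
      A gray
        B gray
          J gray
          J black
        B black
        D gray
          D→B: B black — skip
        D black
      A black
      C→I: I is gray → back edge
First back edge: C → I.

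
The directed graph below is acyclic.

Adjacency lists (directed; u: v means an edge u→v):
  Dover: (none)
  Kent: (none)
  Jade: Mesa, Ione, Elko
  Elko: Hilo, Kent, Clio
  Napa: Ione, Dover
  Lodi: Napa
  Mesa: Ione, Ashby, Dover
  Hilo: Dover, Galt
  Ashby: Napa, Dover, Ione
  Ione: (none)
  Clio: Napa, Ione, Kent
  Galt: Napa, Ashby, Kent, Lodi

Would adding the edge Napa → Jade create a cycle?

Yes

Adding Napa→Jade creates a cycle iff Jade can already reach Napa.
Path from Jade: Jade → Elko → Clio → Napa.
So Jade → … → Napa → Jade is a cycle.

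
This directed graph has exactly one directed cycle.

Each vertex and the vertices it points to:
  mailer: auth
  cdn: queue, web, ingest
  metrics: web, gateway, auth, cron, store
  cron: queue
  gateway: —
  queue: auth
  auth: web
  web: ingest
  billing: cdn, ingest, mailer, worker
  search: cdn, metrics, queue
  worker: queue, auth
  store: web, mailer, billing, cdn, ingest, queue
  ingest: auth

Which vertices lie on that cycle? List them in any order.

DFS with gray/black marking from web:
web gray
  ingest gray
    auth gray
      auth→web: web is gray → back edge
Back edge closes the cycle web → ingest → auth → web; its vertices are {web, auth, ingest}.

web, auth, ingest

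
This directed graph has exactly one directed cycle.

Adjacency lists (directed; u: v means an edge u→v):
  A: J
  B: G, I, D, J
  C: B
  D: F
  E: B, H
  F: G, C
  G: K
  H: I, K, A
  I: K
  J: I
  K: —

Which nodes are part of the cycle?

B, C, D, F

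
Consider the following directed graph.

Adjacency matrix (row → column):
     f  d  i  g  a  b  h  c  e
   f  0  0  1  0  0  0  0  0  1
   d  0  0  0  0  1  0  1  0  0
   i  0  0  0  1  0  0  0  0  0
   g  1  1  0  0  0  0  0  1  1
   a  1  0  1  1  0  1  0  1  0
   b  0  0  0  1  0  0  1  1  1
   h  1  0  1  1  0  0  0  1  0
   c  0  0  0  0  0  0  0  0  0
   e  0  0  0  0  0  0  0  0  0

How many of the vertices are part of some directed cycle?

7

A vertex is on a directed cycle iff it belongs to a strongly connected component of size ≥ 2 (or has a self-loop).
The vertices on cycles are {a, b, d, f, g, h, i} — 7 in total.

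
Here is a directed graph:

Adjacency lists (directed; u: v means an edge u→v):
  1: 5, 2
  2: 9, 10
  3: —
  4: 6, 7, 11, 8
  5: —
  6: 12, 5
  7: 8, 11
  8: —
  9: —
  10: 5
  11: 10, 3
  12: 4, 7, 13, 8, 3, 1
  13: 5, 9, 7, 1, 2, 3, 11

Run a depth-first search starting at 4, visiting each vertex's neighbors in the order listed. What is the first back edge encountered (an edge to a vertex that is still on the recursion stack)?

12->4

DFS from 4 (visiting each vertex's neighbors in the order listed); mark gray on enter, black on exit:
4 gray
  6 gray
    12 gray
      12→4: 4 is gray → back edge
First back edge: 12 → 4.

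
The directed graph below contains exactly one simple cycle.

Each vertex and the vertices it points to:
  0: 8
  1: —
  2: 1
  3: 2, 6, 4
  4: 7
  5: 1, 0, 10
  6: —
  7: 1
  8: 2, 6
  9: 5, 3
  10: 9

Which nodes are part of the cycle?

DFS with gray/black marking from 5:
5 gray
  1 gray
  1 black
  0 gray
    8 gray
      2 gray
        2→1: 1 black — skip
      2 black
      6 gray
      6 black
    8 black
  0 black
  10 gray
    9 gray
      9→5: 5 is gray → back edge
Back edge closes the cycle 5 → 10 → 9 → 5; its vertices are {5, 9, 10}.

5, 9, 10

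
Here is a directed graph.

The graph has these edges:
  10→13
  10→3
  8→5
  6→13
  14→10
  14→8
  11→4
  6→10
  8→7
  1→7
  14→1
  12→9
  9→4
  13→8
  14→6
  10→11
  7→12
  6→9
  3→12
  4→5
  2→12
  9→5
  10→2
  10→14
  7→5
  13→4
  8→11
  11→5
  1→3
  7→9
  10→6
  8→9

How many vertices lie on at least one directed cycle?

A vertex is on a directed cycle iff it belongs to a strongly connected component of size ≥ 2 (or has a self-loop).
The vertices on cycles are {6, 10, 14} — 3 in total.

3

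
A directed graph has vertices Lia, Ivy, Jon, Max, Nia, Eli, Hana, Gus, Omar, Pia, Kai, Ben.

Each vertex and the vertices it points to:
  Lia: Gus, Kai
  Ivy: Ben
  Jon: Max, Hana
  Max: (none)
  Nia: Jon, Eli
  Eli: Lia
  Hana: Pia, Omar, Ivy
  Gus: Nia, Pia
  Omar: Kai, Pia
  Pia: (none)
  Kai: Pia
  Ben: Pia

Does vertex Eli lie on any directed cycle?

Yes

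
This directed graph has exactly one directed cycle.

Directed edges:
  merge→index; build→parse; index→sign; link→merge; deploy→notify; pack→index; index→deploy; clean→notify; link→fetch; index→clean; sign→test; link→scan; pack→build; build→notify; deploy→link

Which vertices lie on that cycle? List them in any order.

link, index, merge, deploy

DFS with gray/black marking from index:
index gray
  clean gray
    notify gray
    notify black
  clean black
  sign gray
    test gray
    test black
  sign black
  deploy gray
    link gray
      merge gray
        merge→index: index is gray → back edge
Back edge closes the cycle index → deploy → link → merge → index; its vertices are {link, index, merge, deploy}.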